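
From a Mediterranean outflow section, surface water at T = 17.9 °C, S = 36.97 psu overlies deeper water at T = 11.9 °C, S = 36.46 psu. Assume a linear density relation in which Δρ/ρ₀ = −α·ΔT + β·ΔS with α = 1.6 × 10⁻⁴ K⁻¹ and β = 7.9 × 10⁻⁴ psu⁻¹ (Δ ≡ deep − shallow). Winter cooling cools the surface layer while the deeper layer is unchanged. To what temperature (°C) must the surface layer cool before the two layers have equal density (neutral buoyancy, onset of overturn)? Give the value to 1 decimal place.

14.4 °C

Neutral buoyancy requires Δρ = 0, i.e. −α(T_deep − T_surf′) + β(S_deep − S_surf) = 0.
T_surf′ = T_deep − (β/α)·ΔS = 11.9 − (7.9 × 10⁻⁴/1.6 × 10⁻⁴)·(-0.51) = 14.418 °C.
Cooling required: 17.9 − (14.418) = 3.482 °C.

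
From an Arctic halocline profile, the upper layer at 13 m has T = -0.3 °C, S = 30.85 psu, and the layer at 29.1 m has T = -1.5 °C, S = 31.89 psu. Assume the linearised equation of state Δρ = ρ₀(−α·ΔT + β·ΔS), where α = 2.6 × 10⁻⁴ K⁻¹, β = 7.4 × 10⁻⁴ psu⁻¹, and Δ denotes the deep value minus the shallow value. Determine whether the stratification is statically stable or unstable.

ΔT = -1.5 − -0.3 = -1.2 K and ΔS = 31.89 − 30.85 = +1.04 psu (deep − shallow).
−αΔT = 3.12 × 10⁻⁴; βΔS = 7.696 × 10⁻⁴; sum Δρ/ρ₀ = 1.0816 × 10⁻³.
Δρ/ρ₀ > 0, so Δρ > 0: deeper water is denser → statically stable.

stable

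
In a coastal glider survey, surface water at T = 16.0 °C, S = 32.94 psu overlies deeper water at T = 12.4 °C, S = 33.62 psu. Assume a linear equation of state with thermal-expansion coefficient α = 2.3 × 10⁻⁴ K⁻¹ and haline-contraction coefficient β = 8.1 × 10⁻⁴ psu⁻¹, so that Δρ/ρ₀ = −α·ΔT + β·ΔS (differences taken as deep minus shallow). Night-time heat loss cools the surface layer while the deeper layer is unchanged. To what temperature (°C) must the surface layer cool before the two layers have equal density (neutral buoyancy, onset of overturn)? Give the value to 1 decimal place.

10.0 °C

Neutral buoyancy requires Δρ = 0, i.e. −α(T_deep − T_surf′) + β(S_deep − S_surf) = 0.
T_surf′ = T_deep − (β/α)·ΔS = 12.4 − (8.1 × 10⁻⁴/2.3 × 10⁻⁴)·(+0.68) = 10.005 °C.
Cooling required: 16.0 − (10.005) = 5.995 °C.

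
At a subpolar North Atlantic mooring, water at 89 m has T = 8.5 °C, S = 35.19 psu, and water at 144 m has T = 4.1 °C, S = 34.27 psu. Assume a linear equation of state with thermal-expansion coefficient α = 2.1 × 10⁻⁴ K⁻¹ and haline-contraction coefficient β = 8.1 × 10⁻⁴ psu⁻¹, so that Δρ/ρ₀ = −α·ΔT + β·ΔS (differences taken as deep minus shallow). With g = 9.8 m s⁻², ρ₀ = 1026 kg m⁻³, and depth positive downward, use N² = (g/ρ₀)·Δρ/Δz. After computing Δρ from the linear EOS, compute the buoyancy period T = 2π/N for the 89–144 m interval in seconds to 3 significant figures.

ΔT = -4.4 K, ΔS = -0.92 psu (deep − shallow).
Δρ/ρ₀ = −αΔT + βΔS = 9.24 × 10⁻⁴ − 7.452 × 10⁻⁴ = 1.788 × 10⁻⁴, so Δρ ≈ 0.1834 kg m⁻³.
N² = (g/ρ₀)·Δρ/Δz = g·(Δρ/ρ₀)/Δz = 9.8 × 1.788 × 10⁻⁴ / 55 = 3.1859 × 10⁻⁵ s⁻².
N = √(3.1859 × 10⁻⁵) = 5.6444 × 10⁻³ rad s⁻¹ → T = 2π/N = 1.1132 × 10³ s ≈ 1.11 × 10³ s.

1.11 × 10³ s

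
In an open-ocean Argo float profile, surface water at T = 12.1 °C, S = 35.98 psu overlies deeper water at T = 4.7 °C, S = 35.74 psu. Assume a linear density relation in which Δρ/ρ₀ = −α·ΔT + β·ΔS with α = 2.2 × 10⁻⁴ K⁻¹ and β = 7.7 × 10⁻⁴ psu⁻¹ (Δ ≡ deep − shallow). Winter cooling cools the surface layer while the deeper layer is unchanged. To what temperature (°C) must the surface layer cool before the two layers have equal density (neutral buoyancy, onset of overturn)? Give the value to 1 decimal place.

Neutral buoyancy requires Δρ = 0, i.e. −α(T_deep − T_surf′) + β(S_deep − S_surf) = 0.
T_surf′ = T_deep − (β/α)·ΔS = 4.7 − (7.7 × 10⁻⁴/2.2 × 10⁻⁴)·(-0.24) = 5.540 °C.
Cooling required: 12.1 − (5.540) = 6.560 °C.

5.5 °C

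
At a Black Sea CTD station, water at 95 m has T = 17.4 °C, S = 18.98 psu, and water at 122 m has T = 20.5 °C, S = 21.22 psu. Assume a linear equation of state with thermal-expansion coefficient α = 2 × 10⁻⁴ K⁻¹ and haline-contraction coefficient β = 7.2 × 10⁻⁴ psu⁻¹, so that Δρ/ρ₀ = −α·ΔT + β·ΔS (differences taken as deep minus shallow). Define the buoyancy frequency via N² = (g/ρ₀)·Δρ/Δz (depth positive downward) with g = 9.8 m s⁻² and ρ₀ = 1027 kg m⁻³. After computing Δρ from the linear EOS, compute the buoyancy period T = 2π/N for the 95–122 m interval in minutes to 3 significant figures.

5.52 min

ΔT = +3.1 K, ΔS = +2.24 psu (deep − shallow).
Δρ/ρ₀ = −αΔT + βΔS = -6.20 × 10⁻⁴ + 1.6128 × 10⁻³ = 9.928 × 10⁻⁴, so Δρ ≈ 1.020 kg m⁻³.
N² = (g/ρ₀)·Δρ/Δz = g·(Δρ/ρ₀)/Δz = 9.8 × 9.928 × 10⁻⁴ / 27 = 3.6035 × 10⁻⁴ s⁻².
N = √(3.6035 × 10⁻⁴) = 0.018983 rad s⁻¹ → T = 2π/N = 330.99 s = 5.5165 min ≈ 5.52 min.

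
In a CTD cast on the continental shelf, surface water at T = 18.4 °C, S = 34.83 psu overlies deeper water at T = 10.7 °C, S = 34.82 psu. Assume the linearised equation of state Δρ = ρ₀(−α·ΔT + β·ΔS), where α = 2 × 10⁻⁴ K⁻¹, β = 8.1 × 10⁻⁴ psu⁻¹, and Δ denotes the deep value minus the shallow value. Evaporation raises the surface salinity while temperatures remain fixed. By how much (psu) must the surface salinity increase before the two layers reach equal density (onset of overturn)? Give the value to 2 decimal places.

Neutral buoyancy requires −α(T_deep − T_surf) + β(S_deep − S_surf′) = 0.
S_surf′ = S_deep − (α/β)·ΔT = 34.82 − (2 × 10⁻⁴/8.1 × 10⁻⁴)·(-7.7) = 36.7212 psu.
Increase required: 36.7212 − 34.83 = 1.8912 psu.

1.89 psu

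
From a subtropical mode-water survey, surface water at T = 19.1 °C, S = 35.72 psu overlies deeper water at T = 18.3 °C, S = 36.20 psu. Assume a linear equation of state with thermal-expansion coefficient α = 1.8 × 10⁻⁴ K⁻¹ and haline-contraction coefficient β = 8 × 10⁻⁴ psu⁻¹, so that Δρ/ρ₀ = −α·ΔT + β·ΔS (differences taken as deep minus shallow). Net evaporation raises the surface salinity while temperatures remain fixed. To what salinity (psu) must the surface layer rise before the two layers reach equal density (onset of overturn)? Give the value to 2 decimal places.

36.38 psu

Neutral buoyancy requires −α(T_deep − T_surf) + β(S_deep − S_surf′) = 0.
S_surf′ = S_deep − (α/β)·ΔT = 36.20 − (1.8 × 10⁻⁴/8 × 10⁻⁴)·(-0.8) = 36.3800 psu.
Increase required: 36.3800 − 35.72 = 0.6600 psu.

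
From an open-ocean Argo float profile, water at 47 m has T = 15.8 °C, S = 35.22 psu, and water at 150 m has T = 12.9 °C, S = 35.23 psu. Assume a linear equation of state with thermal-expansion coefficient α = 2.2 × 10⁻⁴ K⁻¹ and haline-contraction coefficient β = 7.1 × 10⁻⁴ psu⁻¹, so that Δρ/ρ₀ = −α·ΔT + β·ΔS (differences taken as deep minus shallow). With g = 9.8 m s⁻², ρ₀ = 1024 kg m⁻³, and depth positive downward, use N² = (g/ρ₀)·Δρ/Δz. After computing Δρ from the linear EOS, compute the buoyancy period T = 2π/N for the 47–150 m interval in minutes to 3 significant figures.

ΔT = -2.9 K, ΔS = +0.01 psu (deep − shallow).
Δρ/ρ₀ = −αΔT + βΔS = 6.38 × 10⁻⁴ + 7.10 × 10⁻⁶ = 6.451 × 10⁻⁴, so Δρ ≈ 0.6606 kg m⁻³.
N² = (g/ρ₀)·Δρ/Δz = g·(Δρ/ρ₀)/Δz = 9.8 × 6.451 × 10⁻⁴ / 103 = 6.1378 × 10⁻⁵ s⁻².
N = √(6.1378 × 10⁻⁵) = 7.8344 × 10⁻³ rad s⁻¹ → T = 2π/N = 802.00 s = 13.367 min ≈ 13.4 min.

13.4 min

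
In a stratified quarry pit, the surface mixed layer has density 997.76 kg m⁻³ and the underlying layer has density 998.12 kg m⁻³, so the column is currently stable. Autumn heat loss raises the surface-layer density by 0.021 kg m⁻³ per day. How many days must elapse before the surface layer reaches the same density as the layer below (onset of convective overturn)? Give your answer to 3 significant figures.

Density deficit of the surface layer: 998.12 − 997.76 = 0.36 kg m⁻³.
Required change = 0.36 / 0.021 = 17.1 days.

17.1 days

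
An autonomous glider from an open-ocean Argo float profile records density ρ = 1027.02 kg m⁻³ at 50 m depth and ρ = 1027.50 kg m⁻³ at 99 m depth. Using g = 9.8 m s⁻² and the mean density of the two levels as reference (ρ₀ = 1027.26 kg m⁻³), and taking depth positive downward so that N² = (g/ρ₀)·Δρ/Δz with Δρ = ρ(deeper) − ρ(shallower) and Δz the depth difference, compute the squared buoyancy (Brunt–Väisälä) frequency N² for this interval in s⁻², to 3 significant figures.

9.35 × 10⁻⁵ s⁻²

Δρ = 1027.50 − 1027.02 = 0.48 kg m⁻³ over Δz = 99 − 50 = 49 m.
N² = (9.8/1027.26) × (0.48/49) = 9.3452 × 10⁻⁵ s⁻² ≈ 9.35 × 10⁻⁵ s⁻².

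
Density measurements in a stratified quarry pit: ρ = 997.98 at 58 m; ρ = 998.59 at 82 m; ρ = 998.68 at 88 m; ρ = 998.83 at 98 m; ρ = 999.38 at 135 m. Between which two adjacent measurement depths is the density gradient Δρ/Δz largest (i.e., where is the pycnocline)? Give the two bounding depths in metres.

Compute the density gradient over each adjacent pair:
  58–82 m: Δρ/Δz = 0.61/24 = 0.025 kg m⁻⁴
  82–88 m: Δρ/Δz = 0.09/6 = 0.015 kg m⁻⁴
  88–98 m: Δρ/Δz = 0.15/10 = 0.015 kg m⁻⁴
  98–135 m: Δρ/Δz = 0.55/37 = 0.015 kg m⁻⁴
The largest gradient is in the 58–82 m interval — the pycnocline.

58–82 m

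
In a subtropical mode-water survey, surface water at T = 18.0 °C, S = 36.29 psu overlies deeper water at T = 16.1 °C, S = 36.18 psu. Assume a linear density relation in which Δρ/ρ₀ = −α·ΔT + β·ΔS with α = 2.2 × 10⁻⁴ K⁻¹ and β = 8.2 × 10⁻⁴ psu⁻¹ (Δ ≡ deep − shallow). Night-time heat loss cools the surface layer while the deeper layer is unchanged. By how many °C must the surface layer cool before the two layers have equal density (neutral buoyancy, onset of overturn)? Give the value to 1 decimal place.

Neutral buoyancy requires Δρ = 0, i.e. −α(T_deep − T_surf′) + β(S_deep − S_surf) = 0.
T_surf′ = T_deep − (β/α)·ΔS = 16.1 − (8.2 × 10⁻⁴/2.2 × 10⁻⁴)·(-0.11) = 16.510 °C.
Cooling required: 18.0 − (16.510) = 1.490 °C.

1.5 °C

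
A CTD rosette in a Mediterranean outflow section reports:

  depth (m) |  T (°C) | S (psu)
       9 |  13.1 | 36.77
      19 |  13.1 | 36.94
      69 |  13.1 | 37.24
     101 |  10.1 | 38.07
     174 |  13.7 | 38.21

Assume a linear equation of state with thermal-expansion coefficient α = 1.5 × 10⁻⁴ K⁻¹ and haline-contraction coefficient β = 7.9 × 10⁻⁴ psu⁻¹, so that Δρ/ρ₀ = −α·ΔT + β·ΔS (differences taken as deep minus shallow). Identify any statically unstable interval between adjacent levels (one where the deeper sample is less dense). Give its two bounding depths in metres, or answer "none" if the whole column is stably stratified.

Evaluate Δρ/ρ₀ = −αΔT + βΔS across each adjacent pair:
  9–19 m: −αΔT+βΔS = −(1.5 × 10⁻⁴)(+0.0)+(7.9 × 10⁻⁴)(+0.17) = 1.3 × 10⁻⁴ → stable
  19–69 m: −αΔT+βΔS = −(1.5 × 10⁻⁴)(+0.0)+(7.9 × 10⁻⁴)(+0.30) = 2.4 × 10⁻⁴ → stable
  69–101 m: −αΔT+βΔS = −(1.5 × 10⁻⁴)(-3.0)+(7.9 × 10⁻⁴)(+0.83) = 1.1 × 10⁻³ → stable
  101–174 m: −αΔT+βΔS = −(1.5 × 10⁻⁴)(+3.6)+(7.9 × 10⁻⁴)(+0.14) = -4.3 × 10⁻⁴ → UNSTABLE
The 101–174 m interval has Δρ < 0: lighter water underlies denser water.

101–174 m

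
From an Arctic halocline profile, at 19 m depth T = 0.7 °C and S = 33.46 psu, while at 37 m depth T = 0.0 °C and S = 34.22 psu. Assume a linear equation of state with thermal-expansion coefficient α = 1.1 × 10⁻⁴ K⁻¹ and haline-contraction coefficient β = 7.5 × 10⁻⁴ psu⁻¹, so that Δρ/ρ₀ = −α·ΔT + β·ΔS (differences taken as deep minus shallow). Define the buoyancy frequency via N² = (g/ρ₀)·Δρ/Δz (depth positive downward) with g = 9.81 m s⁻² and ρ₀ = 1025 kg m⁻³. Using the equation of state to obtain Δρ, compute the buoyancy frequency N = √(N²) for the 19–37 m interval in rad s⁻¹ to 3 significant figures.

ΔT = -0.7 K, ΔS = +0.76 psu (deep − shallow).
Δρ/ρ₀ = −αΔT + βΔS = 7.70 × 10⁻⁵ + 5.70 × 10⁻⁴ = 6.47 × 10⁻⁴, so Δρ ≈ 0.6632 kg m⁻³.
N² = (g/ρ₀)·Δρ/Δz = g·(Δρ/ρ₀)/Δz = 9.81 × 6.47 × 10⁻⁴ / 18 = 3.5262 × 10⁻⁴ s⁻².
N = √(3.5262 × 10⁻⁴) = 0.018778 rad s⁻¹ ≈ 0.0188 rad s⁻¹.

0.0188 rad s⁻¹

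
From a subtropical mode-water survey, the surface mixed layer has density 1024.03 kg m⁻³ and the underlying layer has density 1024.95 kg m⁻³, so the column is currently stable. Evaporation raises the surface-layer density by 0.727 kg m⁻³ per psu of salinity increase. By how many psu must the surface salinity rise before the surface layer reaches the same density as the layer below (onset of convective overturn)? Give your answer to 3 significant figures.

Density deficit of the surface layer: 1024.95 − 1024.03 = 0.92 kg m⁻³.
Required change = 0.92 / 0.727 = 1.27 psu.

1.27 psu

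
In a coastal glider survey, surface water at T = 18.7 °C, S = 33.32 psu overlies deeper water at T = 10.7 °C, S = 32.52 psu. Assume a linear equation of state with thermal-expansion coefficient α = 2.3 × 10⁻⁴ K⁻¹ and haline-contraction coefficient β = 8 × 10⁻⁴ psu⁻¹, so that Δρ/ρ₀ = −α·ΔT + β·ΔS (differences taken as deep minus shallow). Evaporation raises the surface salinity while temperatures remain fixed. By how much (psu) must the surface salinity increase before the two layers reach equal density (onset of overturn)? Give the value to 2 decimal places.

Neutral buoyancy requires −α(T_deep − T_surf) + β(S_deep − S_surf′) = 0.
S_surf′ = S_deep − (α/β)·ΔT = 32.52 − (2.3 × 10⁻⁴/8 × 10⁻⁴)·(-8.0) = 34.8200 psu.
Increase required: 34.8200 − 33.32 = 1.5000 psu.

1.50 psu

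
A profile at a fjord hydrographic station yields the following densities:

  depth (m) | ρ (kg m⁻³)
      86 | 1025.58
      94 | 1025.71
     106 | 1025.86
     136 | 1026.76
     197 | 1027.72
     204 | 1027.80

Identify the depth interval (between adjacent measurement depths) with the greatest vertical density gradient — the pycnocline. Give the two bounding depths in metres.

106–136 m

Compute the density gradient over each adjacent pair:
  86–94 m: Δρ/Δz = 0.13/8 = 0.016 kg m⁻⁴
  94–106 m: Δρ/Δz = 0.15/12 = 0.012 kg m⁻⁴
  106–136 m: Δρ/Δz = 0.90/30 = 0.030 kg m⁻⁴
  136–197 m: Δρ/Δz = 0.96/61 = 0.016 kg m⁻⁴
  197–204 m: Δρ/Δz = 0.08/7 = 0.011 kg m⁻⁴
The largest gradient is in the 106–136 m interval — the pycnocline.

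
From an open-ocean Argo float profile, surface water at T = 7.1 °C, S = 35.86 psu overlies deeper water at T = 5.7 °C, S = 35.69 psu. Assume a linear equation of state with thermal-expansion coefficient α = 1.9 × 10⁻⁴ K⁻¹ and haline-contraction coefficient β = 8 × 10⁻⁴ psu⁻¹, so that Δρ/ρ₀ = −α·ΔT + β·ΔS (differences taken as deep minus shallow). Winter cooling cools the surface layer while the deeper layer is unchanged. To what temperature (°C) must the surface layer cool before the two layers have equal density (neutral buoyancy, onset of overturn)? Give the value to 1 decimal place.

Neutral buoyancy requires Δρ = 0, i.e. −α(T_deep − T_surf′) + β(S_deep − S_surf) = 0.
T_surf′ = T_deep − (β/α)·ΔS = 5.7 − (8 × 10⁻⁴/1.9 × 10⁻⁴)·(-0.17) = 6.416 °C.
Cooling required: 7.1 − (6.416) = 0.684 °C.

6.4 °C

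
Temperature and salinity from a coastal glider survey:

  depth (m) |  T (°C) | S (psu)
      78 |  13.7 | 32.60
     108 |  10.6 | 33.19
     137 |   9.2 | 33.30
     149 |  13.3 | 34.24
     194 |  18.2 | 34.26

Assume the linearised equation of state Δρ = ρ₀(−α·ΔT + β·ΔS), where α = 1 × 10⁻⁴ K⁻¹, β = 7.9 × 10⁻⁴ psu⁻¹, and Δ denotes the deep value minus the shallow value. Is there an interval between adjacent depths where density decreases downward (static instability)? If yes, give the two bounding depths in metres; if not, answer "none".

Evaluate Δρ/ρ₀ = −αΔT + βΔS across each adjacent pair:
  78–108 m: −αΔT+βΔS = −(1 × 10⁻⁴)(-3.1)+(7.9 × 10⁻⁴)(+0.59) = 7.8 × 10⁻⁴ → stable
  108–137 m: −αΔT+βΔS = −(1 × 10⁻⁴)(-1.4)+(7.9 × 10⁻⁴)(+0.11) = 2.3 × 10⁻⁴ → stable
  137–149 m: −αΔT+βΔS = −(1 × 10⁻⁴)(+4.1)+(7.9 × 10⁻⁴)(+0.94) = 3.3 × 10⁻⁴ → stable
  149–194 m: −αΔT+βΔS = −(1 × 10⁻⁴)(+4.9)+(7.9 × 10⁻⁴)(+0.02) = -4.7 × 10⁻⁴ → UNSTABLE
The 149–194 m interval has Δρ < 0: lighter water underlies denser water.

149–194 m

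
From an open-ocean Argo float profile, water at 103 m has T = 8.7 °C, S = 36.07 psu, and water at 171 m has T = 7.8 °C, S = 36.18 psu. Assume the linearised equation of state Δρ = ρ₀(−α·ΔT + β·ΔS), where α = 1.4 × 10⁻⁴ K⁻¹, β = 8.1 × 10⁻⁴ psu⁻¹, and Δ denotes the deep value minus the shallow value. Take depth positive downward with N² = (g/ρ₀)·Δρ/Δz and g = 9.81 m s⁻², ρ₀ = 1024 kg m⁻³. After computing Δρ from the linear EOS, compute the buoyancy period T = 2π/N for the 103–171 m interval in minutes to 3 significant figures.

ΔT = -0.9 K, ΔS = +0.11 psu (deep − shallow).
Δρ/ρ₀ = −αΔT + βΔS = 1.26 × 10⁻⁴ + 8.91 × 10⁻⁵ = 2.151 × 10⁻⁴, so Δρ ≈ 0.2203 kg m⁻³.
N² = (g/ρ₀)·Δρ/Δz = g·(Δρ/ρ₀)/Δz = 9.81 × 2.151 × 10⁻⁴ / 68 = 3.1031 × 10⁻⁵ s⁻².
N = √(3.1031 × 10⁻⁵) = 5.5705 × 10⁻³ rad s⁻¹ → T = 2π/N = 1.1279 × 10³ s = 18.798 min ≈ 18.8 min.

18.8 min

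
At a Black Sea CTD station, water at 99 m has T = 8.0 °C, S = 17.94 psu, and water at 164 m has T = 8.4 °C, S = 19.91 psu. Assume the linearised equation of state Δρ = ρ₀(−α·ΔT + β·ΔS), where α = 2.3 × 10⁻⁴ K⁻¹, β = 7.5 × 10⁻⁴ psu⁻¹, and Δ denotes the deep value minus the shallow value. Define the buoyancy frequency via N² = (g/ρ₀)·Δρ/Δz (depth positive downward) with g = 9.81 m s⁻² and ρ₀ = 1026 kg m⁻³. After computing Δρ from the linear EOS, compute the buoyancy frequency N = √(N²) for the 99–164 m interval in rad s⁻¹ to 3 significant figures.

ΔT = +0.4 K, ΔS = +1.97 psu (deep − shallow).
Δρ/ρ₀ = −αΔT + βΔS = -9.20 × 10⁻⁵ + 1.4775 × 10⁻³ = 1.3855 × 10⁻³, so Δρ ≈ 1.422 kg m⁻³.
N² = (g/ρ₀)·Δρ/Δz = g·(Δρ/ρ₀)/Δz = 9.81 × 1.3855 × 10⁻³ / 65 = 2.0910 × 10⁻⁴ s⁻².
N = √(2.0910 × 10⁻⁴) = 0.014460 rad s⁻¹ ≈ 0.0145 rad s⁻¹.

0.0145 rad s⁻¹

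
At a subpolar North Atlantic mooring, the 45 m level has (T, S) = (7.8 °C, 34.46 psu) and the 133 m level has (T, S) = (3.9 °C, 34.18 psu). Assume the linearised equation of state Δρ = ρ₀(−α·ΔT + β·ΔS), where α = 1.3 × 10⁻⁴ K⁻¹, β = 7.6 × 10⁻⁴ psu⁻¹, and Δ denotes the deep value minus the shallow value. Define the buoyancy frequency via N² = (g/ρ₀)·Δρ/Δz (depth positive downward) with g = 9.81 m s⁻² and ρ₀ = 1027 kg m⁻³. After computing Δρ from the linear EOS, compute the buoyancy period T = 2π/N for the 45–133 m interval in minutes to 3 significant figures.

ΔT = -3.9 K, ΔS = -0.28 psu (deep − shallow).
Δρ/ρ₀ = −αΔT + βΔS = 5.07 × 10⁻⁴ − 2.128 × 10⁻⁴ = 2.942 × 10⁻⁴, so Δρ ≈ 0.3021 kg m⁻³.
N² = (g/ρ₀)·Δρ/Δz = g·(Δρ/ρ₀)/Δz = 9.81 × 2.942 × 10⁻⁴ / 88 = 3.2797 × 10⁻⁵ s⁻².
N = √(3.2797 × 10⁻⁵) = 5.7269 × 10⁻³ rad s⁻¹ → T = 2π/N = 1.0971 × 10³ s = 18.285 min ≈ 18.3 min.

18.3 min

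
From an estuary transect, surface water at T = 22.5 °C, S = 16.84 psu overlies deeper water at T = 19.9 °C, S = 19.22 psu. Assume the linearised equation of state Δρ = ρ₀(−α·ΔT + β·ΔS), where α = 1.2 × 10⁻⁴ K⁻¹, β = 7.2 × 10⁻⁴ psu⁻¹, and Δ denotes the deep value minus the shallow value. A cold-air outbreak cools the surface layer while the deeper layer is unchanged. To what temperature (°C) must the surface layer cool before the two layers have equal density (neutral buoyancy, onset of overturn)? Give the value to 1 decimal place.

5.6 °C

Neutral buoyancy requires Δρ = 0, i.e. −α(T_deep − T_surf′) + β(S_deep − S_surf) = 0.
T_surf′ = T_deep − (β/α)·ΔS = 19.9 − (7.2 × 10⁻⁴/1.2 × 10⁻⁴)·(+2.38) = 5.620 °C.
Cooling required: 22.5 − (5.620) = 16.880 °C.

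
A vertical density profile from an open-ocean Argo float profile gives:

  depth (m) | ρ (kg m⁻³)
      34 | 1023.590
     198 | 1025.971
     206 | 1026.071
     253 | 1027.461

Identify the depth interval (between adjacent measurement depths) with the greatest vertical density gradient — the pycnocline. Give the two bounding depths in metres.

206–253 m

Compute the density gradient over each adjacent pair:
  34–198 m: Δρ/Δz = 2.381/164 = 0.015 kg m⁻⁴
  198–206 m: Δρ/Δz = 0.100/8 = 0.013 kg m⁻⁴
  206–253 m: Δρ/Δz = 1.390/47 = 0.030 kg m⁻⁴
The largest gradient is in the 206–253 m interval — the pycnocline.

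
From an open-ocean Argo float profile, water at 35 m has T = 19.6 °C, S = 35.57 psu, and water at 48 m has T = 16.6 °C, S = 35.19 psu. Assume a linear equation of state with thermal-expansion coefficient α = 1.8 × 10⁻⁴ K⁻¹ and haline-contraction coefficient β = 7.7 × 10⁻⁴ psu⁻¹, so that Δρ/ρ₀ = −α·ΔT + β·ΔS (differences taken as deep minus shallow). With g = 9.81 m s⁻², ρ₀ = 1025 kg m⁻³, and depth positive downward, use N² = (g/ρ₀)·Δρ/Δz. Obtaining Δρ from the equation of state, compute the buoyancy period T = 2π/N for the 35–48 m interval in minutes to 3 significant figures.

7.66 min

ΔT = -3.0 K, ΔS = -0.38 psu (deep − shallow).
Δρ/ρ₀ = −αΔT + βΔS = 5.40 × 10⁻⁴ − 2.926 × 10⁻⁴ = 2.474 × 10⁻⁴, so Δρ ≈ 0.2536 kg m⁻³.
N² = (g/ρ₀)·Δρ/Δz = g·(Δρ/ρ₀)/Δz = 9.81 × 2.474 × 10⁻⁴ / 13 = 1.8669 × 10⁻⁴ s⁻².
N = √(1.8669 × 10⁻⁴) = 0.013663 rad s⁻¹ → T = 2π/N = 459.87 s = 7.6645 min ≈ 7.66 min.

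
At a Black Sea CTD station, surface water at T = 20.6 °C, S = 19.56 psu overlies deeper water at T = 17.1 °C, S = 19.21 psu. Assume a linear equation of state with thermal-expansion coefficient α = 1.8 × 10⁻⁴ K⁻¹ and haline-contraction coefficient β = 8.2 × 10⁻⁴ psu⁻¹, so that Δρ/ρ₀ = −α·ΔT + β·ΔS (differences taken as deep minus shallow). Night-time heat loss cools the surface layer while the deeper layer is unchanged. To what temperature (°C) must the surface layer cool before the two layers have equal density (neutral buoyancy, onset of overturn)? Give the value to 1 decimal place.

Neutral buoyancy requires Δρ = 0, i.e. −α(T_deep − T_surf′) + β(S_deep − S_surf) = 0.
T_surf′ = T_deep − (β/α)·ΔS = 17.1 − (8.2 × 10⁻⁴/1.8 × 10⁻⁴)·(-0.35) = 18.694 °C.
Cooling required: 20.6 − (18.694) = 1.906 °C.

18.7 °C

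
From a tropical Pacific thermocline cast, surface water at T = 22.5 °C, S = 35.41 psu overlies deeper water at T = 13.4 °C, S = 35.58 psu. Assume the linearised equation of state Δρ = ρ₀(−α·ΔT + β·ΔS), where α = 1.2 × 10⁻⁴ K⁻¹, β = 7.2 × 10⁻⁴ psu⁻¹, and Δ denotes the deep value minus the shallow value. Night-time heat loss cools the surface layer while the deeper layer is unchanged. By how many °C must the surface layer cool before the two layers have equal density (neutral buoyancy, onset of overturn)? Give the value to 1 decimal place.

10.1 °C

Neutral buoyancy requires Δρ = 0, i.e. −α(T_deep − T_surf′) + β(S_deep − S_surf) = 0.
T_surf′ = T_deep − (β/α)·ΔS = 13.4 − (7.2 × 10⁻⁴/1.2 × 10⁻⁴)·(+0.17) = 12.380 °C.
Cooling required: 22.5 − (12.380) = 10.120 °C.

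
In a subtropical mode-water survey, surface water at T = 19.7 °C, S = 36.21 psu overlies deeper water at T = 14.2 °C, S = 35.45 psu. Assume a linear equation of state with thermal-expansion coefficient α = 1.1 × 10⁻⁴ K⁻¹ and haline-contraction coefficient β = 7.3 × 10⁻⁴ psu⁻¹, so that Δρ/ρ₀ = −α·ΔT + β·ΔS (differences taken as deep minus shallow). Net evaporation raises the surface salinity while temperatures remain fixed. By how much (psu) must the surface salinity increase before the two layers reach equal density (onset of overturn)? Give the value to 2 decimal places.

Neutral buoyancy requires −α(T_deep − T_surf) + β(S_deep − S_surf′) = 0.
S_surf′ = S_deep − (α/β)·ΔT = 35.45 − (1.1 × 10⁻⁴/7.3 × 10⁻⁴)·(-5.5) = 36.2788 psu.
Increase required: 36.2788 − 36.21 = 0.0688 psu.

0.07 psu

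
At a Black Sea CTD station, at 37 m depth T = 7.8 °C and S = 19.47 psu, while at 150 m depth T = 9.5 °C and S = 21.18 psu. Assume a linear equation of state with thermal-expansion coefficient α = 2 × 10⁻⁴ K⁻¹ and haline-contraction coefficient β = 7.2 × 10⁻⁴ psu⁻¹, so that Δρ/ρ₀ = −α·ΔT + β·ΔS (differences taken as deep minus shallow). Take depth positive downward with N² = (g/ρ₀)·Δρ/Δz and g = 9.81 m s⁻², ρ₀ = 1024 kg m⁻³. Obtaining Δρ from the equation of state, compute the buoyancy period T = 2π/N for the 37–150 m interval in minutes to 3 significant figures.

11.9 min

ΔT = +1.7 K, ΔS = +1.71 psu (deep − shallow).
Δρ/ρ₀ = −αΔT + βΔS = -3.40 × 10⁻⁴ + 1.2312 × 10⁻³ = 8.912 × 10⁻⁴, so Δρ ≈ 0.9126 kg m⁻³.
N² = (g/ρ₀)·Δρ/Δz = g·(Δρ/ρ₀)/Δz = 9.81 × 8.912 × 10⁻⁴ / 113 = 7.7369 × 10⁻⁵ s⁻².
N = √(7.7369 × 10⁻⁵) = 8.7960 × 10⁻³ rad s⁻¹ → T = 2π/N = 714.32 s = 11.905 min ≈ 11.9 min.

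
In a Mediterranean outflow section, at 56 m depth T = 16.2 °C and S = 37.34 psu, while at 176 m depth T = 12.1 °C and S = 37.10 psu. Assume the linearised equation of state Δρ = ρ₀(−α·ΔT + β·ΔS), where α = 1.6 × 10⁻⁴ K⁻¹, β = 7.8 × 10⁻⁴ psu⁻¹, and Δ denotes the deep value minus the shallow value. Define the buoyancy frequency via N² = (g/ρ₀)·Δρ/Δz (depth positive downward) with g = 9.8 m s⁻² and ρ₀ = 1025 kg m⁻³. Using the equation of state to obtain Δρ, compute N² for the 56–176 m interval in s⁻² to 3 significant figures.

ΔT = -4.1 K, ΔS = -0.24 psu (deep − shallow).
Δρ/ρ₀ = −αΔT + βΔS = 6.56 × 10⁻⁴ − 1.872 × 10⁻⁴ = 4.688 × 10⁻⁴, so Δρ ≈ 0.4805 kg m⁻³.
N² = (g/ρ₀)·Δρ/Δz = g·(Δρ/ρ₀)/Δz = 9.8 × 4.688 × 10⁻⁴ / 120 = 3.8285 × 10⁻⁵ s⁻² ≈ 3.83 × 10⁻⁵ s⁻².

3.83 × 10⁻⁵ s⁻²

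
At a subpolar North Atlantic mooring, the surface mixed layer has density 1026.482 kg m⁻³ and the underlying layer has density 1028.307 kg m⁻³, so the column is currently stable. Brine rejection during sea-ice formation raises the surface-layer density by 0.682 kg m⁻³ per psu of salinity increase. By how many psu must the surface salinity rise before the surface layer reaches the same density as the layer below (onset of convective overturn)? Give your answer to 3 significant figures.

2.68 psu

Density deficit of the surface layer: 1028.307 − 1026.482 = 1.825 kg m⁻³.
Required change = 1.825 / 0.682 = 2.68 psu.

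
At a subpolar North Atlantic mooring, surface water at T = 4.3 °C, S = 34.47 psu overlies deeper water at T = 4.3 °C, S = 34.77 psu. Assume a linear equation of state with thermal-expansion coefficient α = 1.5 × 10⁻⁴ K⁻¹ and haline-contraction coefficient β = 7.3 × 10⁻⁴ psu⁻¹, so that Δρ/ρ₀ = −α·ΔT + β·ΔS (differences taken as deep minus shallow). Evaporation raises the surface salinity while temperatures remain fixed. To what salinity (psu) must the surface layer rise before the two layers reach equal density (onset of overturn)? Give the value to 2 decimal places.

Neutral buoyancy requires −α(T_deep − T_surf) + β(S_deep − S_surf′) = 0.
S_surf′ = S_deep − (α/β)·ΔT = 34.77 − (1.5 × 10⁻⁴/7.3 × 10⁻⁴)·(+0.0) = 34.7700 psu.
Increase required: 34.7700 − 34.47 = 0.3000 psu.

34.77 psu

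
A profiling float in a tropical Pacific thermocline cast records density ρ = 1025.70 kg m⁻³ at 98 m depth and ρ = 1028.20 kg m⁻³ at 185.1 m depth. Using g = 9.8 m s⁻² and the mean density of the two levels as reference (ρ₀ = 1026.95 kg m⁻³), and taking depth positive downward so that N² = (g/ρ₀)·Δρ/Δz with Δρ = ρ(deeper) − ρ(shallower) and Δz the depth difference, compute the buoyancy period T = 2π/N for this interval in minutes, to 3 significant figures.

Δρ = 1028.20 − 1025.70 = 2.50 kg m⁻³ over Δz = 185.1 − 98 = 87.1 m.
N² = (9.8/1026.95) × (2.50/87.1) = 2.7390 × 10⁻⁴ s⁻².
N = √(2.7390 × 10⁻⁴) = 0.016550 rad s⁻¹, so T = 2π/N = 379.65 s = 6.3275 min ≈ 6.33 min.

6.33 min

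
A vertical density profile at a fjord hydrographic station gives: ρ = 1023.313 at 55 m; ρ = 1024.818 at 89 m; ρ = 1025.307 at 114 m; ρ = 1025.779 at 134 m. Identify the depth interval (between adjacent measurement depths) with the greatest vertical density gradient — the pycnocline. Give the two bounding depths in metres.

55–89 m

Compute the density gradient over each adjacent pair:
  55–89 m: Δρ/Δz = 1.505/34 = 0.044 kg m⁻⁴
  89–114 m: Δρ/Δz = 0.489/25 = 0.020 kg m⁻⁴
  114–134 m: Δρ/Δz = 0.472/20 = 0.024 kg m⁻⁴
The largest gradient is in the 55–89 m interval — the pycnocline.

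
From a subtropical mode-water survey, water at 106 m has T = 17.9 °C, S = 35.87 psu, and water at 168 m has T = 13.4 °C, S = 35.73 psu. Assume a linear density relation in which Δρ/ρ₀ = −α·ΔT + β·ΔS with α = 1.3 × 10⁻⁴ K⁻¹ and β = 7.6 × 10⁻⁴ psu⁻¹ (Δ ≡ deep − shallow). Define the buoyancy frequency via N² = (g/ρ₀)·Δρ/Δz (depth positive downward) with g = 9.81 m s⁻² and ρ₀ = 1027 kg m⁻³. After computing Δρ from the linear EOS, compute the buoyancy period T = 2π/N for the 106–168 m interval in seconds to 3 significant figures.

ΔT = -4.5 K, ΔS = -0.14 psu (deep − shallow).
Δρ/ρ₀ = −αΔT + βΔS = 5.85 × 10⁻⁴ − 1.064 × 10⁻⁴ = 4.786 × 10⁻⁴, so Δρ ≈ 0.4915 kg m⁻³.
N² = (g/ρ₀)·Δρ/Δz = g·(Δρ/ρ₀)/Δz = 9.81 × 4.786 × 10⁻⁴ / 62 = 7.5727 × 10⁻⁵ s⁻².
N = √(7.5727 × 10⁻⁵) = 8.7021 × 10⁻³ rad s⁻¹ → T = 2π/N = 722.03 s ≈ 722 s.

722 s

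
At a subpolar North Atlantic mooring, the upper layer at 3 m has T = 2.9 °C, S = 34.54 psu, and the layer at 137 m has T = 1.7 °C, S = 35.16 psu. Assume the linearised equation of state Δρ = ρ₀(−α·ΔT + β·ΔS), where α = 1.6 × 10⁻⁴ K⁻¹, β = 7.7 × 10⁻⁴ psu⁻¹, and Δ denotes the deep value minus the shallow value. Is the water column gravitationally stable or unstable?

ΔT = 1.7 − 2.9 = -1.2 K and ΔS = 35.16 − 34.54 = +0.62 psu (deep − shallow).
−αΔT = 1.92 × 10⁻⁴; βΔS = 4.774 × 10⁻⁴; sum Δρ/ρ₀ = 6.694 × 10⁻⁴.
Δρ/ρ₀ > 0, so Δρ > 0: deeper water is denser → statically stable.

stable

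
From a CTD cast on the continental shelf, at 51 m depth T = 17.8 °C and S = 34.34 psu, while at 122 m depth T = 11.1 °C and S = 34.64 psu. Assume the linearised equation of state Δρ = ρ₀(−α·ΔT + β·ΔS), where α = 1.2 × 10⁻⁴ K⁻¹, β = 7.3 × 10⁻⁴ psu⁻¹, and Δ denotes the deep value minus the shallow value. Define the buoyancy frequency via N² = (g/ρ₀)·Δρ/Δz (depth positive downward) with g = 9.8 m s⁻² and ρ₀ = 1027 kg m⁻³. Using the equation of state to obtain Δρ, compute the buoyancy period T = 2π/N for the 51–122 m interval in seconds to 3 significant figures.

529 s

ΔT = -6.7 K, ΔS = +0.30 psu (deep − shallow).
Δρ/ρ₀ = −αΔT + βΔS = 8.04 × 10⁻⁴ + 2.19 × 10⁻⁴ = 1.023 × 10⁻³, so Δρ ≈ 1.051 kg m⁻³.
N² = (g/ρ₀)·Δρ/Δz = g·(Δρ/ρ₀)/Δz = 9.8 × 1.023 × 10⁻³ / 71 = 1.4120 × 10⁻⁴ s⁻².
N = √(1.4120 × 10⁻⁴) = 0.011883 rad s⁻¹ → T = 2π/N = 528.75 s ≈ 529 s.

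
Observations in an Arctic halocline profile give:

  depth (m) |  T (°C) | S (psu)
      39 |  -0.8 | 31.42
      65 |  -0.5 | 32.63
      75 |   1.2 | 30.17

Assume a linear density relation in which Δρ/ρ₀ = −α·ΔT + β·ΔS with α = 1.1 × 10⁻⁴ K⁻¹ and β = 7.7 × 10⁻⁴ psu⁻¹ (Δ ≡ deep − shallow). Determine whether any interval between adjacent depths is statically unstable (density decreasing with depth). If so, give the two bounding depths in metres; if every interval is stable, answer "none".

Evaluate Δρ/ρ₀ = −αΔT + βΔS across each adjacent pair:
  39–65 m: −αΔT+βΔS = −(1.1 × 10⁻⁴)(+0.3)+(7.7 × 10⁻⁴)(+1.21) = 9.0 × 10⁻⁴ → stable
  65–75 m: −αΔT+βΔS = −(1.1 × 10⁻⁴)(+1.7)+(7.7 × 10⁻⁴)(-2.46) = -2.1 × 10⁻³ → UNSTABLE
The 65–75 m interval has Δρ < 0: lighter water underlies denser water.

65–75 m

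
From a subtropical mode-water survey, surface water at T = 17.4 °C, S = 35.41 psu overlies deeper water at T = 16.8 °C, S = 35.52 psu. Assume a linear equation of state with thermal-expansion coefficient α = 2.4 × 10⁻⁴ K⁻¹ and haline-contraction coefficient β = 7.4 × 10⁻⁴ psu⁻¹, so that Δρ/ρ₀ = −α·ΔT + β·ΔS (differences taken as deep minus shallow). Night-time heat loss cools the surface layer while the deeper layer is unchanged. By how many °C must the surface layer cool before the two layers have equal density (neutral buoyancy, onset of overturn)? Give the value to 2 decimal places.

0.94 °C

Neutral buoyancy requires Δρ = 0, i.e. −α(T_deep − T_surf′) + β(S_deep − S_surf) = 0.
T_surf′ = T_deep − (β/α)·ΔS = 16.8 − (7.4 × 10⁻⁴/2.4 × 10⁻⁴)·(+0.11) = 16.4608 °C.
Cooling required: 17.4 − (16.4608) = 0.9392 °C.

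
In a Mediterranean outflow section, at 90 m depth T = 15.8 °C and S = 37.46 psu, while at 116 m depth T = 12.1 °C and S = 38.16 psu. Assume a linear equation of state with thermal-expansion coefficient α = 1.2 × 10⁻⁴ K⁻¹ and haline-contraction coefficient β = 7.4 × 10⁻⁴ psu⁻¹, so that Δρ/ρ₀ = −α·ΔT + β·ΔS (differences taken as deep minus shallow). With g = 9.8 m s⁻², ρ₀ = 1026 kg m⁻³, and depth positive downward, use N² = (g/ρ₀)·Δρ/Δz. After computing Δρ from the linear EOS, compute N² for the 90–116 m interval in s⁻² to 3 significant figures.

3.63 × 10⁻⁴ s⁻²

ΔT = -3.7 K, ΔS = +0.70 psu (deep − shallow).
Δρ/ρ₀ = −αΔT + βΔS = 4.44 × 10⁻⁴ + 5.18 × 10⁻⁴ = 9.62 × 10⁻⁴, so Δρ ≈ 0.9870 kg m⁻³.
N² = (g/ρ₀)·Δρ/Δz = g·(Δρ/ρ₀)/Δz = 9.8 × 9.62 × 10⁻⁴ / 26 = 3.6260 × 10⁻⁴ s⁻² ≈ 3.63 × 10⁻⁴ s⁻².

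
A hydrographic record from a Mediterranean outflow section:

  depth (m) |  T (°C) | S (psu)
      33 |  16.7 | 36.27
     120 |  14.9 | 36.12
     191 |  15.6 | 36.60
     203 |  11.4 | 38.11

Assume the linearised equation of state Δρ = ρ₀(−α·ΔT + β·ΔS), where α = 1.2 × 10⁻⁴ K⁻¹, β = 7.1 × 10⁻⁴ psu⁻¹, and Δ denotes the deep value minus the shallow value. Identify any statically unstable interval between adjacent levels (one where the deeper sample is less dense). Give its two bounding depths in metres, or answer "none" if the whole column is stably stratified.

Evaluate Δρ/ρ₀ = −αΔT + βΔS across each adjacent pair:
  33–120 m: −αΔT+βΔS = −(1.2 × 10⁻⁴)(-1.8)+(7.1 × 10⁻⁴)(-0.15) = 1.1 × 10⁻⁴ → stable
  120–191 m: −αΔT+βΔS = −(1.2 × 10⁻⁴)(+0.7)+(7.1 × 10⁻⁴)(+0.48) = 2.6 × 10⁻⁴ → stable
  191–203 m: −αΔT+βΔS = −(1.2 × 10⁻⁴)(-4.2)+(7.1 × 10⁻⁴)(+1.51) = 1.6 × 10⁻³ → stable
Every interval has Δρ > 0: the column is stably stratified throughout.

none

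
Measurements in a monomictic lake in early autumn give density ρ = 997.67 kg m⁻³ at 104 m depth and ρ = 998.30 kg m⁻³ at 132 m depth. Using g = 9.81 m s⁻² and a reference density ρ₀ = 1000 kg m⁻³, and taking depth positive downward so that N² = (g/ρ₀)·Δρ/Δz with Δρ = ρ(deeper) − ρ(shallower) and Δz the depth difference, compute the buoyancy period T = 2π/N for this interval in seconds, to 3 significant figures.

423 s

Δρ = 998.30 − 997.67 = 0.63 kg m⁻³ over Δz = 132 − 104 = 28 m.
N² = (9.81/1000) × (0.63/28) = 2.2073 × 10⁻⁴ s⁻².
N = √(2.2073 × 10⁻⁴) = 0.014857 rad s⁻¹, so T = 2π/N = 422.91 s ≈ 423 s.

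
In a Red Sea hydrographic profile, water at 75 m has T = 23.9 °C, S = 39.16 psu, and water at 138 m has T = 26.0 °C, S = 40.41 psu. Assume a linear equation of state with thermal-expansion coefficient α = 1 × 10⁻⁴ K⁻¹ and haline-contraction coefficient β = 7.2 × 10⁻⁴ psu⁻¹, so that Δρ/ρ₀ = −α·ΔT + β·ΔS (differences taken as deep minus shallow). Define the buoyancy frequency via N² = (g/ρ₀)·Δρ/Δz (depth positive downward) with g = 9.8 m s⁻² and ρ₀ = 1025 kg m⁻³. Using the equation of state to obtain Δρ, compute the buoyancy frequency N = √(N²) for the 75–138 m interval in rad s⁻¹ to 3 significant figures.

0.0104 rad s⁻¹

ΔT = +2.1 K, ΔS = +1.25 psu (deep − shallow).
Δρ/ρ₀ = −αΔT + βΔS = -2.10 × 10⁻⁴ + 9.00 × 10⁻⁴ = 6.90 × 10⁻⁴, so Δρ ≈ 0.7073 kg m⁻³.
N² = (g/ρ₀)·Δρ/Δz = g·(Δρ/ρ₀)/Δz = 9.8 × 6.90 × 10⁻⁴ / 63 = 1.0733 × 10⁻⁴ s⁻².
N = √(1.0733 × 10⁻⁴) = 0.010360 rad s⁻¹ ≈ 0.0104 rad s⁻¹.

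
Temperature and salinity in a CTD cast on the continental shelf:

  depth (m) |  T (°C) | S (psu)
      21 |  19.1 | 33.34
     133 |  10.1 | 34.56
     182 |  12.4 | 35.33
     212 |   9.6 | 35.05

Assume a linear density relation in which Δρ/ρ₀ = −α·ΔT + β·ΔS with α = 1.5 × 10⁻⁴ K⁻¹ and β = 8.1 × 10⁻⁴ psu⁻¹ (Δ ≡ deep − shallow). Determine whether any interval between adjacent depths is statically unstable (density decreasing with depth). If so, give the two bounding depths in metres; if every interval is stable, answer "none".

none

Evaluate Δρ/ρ₀ = −αΔT + βΔS across each adjacent pair:
  21–133 m: −αΔT+βΔS = −(1.5 × 10⁻⁴)(-9.0)+(8.1 × 10⁻⁴)(+1.22) = 2.3 × 10⁻³ → stable
  133–182 m: −αΔT+βΔS = −(1.5 × 10⁻⁴)(+2.3)+(8.1 × 10⁻⁴)(+0.77) = 2.8 × 10⁻⁴ → stable
  182–212 m: −αΔT+βΔS = −(1.5 × 10⁻⁴)(-2.8)+(8.1 × 10⁻⁴)(-0.28) = 1.9 × 10⁻⁴ → stable
Every interval has Δρ > 0: the column is stably stratified throughout.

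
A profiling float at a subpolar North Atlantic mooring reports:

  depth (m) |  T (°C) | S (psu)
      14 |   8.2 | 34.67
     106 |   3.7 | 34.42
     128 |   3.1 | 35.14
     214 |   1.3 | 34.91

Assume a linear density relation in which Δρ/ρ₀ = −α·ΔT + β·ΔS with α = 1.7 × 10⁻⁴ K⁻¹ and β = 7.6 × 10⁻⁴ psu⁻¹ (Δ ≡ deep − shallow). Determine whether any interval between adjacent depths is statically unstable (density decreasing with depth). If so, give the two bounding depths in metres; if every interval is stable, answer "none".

none

Evaluate Δρ/ρ₀ = −αΔT + βΔS across each adjacent pair:
  14–106 m: −αΔT+βΔS = −(1.7 × 10⁻⁴)(-4.5)+(7.6 × 10⁻⁴)(-0.25) = 5.7 × 10⁻⁴ → stable
  106–128 m: −αΔT+βΔS = −(1.7 × 10⁻⁴)(-0.6)+(7.6 × 10⁻⁴)(+0.72) = 6.5 × 10⁻⁴ → stable
  128–214 m: −αΔT+βΔS = −(1.7 × 10⁻⁴)(-1.8)+(7.6 × 10⁻⁴)(-0.23) = 1.3 × 10⁻⁴ → stable
Every interval has Δρ > 0: the column is stably stratified throughout.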